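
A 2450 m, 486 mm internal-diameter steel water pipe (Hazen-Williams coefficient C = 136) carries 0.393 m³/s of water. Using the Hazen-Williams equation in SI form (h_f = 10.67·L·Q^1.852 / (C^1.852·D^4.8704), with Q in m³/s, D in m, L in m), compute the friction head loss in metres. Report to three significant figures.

h_f ≈ 17.4 m

h_f = 10.67·2450·0.393^1.852 / (136^1.852·0.486^4.8704) = 17.42 m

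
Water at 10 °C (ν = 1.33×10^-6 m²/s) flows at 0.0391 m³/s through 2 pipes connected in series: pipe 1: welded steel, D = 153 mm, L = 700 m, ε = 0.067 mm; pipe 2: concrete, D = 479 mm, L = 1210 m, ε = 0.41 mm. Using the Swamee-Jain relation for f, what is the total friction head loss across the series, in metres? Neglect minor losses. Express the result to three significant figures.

Pipe 1: V = 2.127 m/s, Re = 2.45×10^5, ε/D = 4.38×10^-4, f = 0.01826, h_1 = f(L/D)V²/2g = 19.26 m
Pipe 2: V = 0.2170 m/s, Re = 7.81×10^4, ε/D = 8.56×10^-4, f = 0.02242, h_2 = f(L/D)V²/2g = 0.1359 m
Series → Q common, losses add: H = Σh = 19.39 m

H ≈ 19.4 m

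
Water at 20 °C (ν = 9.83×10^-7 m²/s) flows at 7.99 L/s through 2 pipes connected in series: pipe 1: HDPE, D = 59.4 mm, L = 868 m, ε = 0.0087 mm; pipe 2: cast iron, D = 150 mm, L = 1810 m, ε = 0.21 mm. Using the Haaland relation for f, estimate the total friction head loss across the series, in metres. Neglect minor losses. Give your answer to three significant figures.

Pipe 1: V = 2.883 m/s, Re = 1.74×10^5, ε/D = 1.46×10^-4, f = 0.01686, h_1 = f(L/D)V²/2g = 104.4 m
Pipe 2: V = 0.4521 m/s, Re = 6.90×10^4, ε/D = 0.00140, f = 0.02399, h_2 = f(L/D)V²/2g = 3.017 m
Series → Q common, losses add: H = Σh = 107.4 m

H ≈ 107 m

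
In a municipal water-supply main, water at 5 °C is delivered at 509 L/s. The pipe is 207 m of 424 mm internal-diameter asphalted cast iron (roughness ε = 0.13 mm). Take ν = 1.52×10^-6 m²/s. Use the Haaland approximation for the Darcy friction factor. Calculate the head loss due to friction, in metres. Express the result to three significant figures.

h_f ≈ 5.06 m

V = 4Q/(πD²) = 4·0.509/(π·0.424²) = 3.605 m/s
Re = VD/ν = 3.605·0.424/1.52×10^-6 = 1.01×10^6 → turbulent
ε/D = 0.13/424 = 3.07×10^-4
Haaland: f = 0.01566
h_f = f(L/D)V²/(2g) = 0.01566·(207/0.424)·3.605²/(2·9.81) = 5.063 m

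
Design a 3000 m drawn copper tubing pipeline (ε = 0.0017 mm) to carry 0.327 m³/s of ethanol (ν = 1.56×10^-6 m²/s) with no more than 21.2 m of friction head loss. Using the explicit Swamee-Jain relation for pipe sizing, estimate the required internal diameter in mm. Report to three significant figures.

D ≈ 443 mm

Swamee-Jain (Type III): D = 0.66·[ε^1.25·(LQ²/(gh_f))^4.75 + ν·Q^9.4·(L/(gh_f))^5.2]^0.04
LQ²/(gh_f) = 1.542; L/(gh_f) = 14.43
Term 1 = ε^1.25·(…)^4.75 = 4.81×10^-7; Term 2 = ν·Q^9.4·(…)^5.2 = 4.54×10^-5
D = 0.66·(4.81×10^-7 + 4.54×10^-5)^0.04 = 0.4426 m = 443 mm
Check: V = 2.13 m/s, Re = 6.03×10^5, f = 0.01273, h_f = 19.9 m ≈ 21.2 m ✓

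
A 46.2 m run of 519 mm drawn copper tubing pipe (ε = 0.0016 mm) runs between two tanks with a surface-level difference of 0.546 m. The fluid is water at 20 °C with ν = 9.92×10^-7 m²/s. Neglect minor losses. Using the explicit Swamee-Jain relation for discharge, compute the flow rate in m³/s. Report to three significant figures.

Swamee-Jain (Type II): Q = -0.965·√(gD⁵h_f/L)·ln[ε/(3.7D) + √(3.17ν²L/(gD³h_f))]
√(gD⁵h_f/L) = √(9.81·0.519⁵·0.546/46.2) = 0.06607
ε/(3.7D) = 8.33×10^-7; √(3.17ν²L/(gD³h_f)) = 1.39×10^-5
Q = -0.965·0.06607·ln(1.471×10^-5) = 0.7095 m³/s
Check: V = 3.35 m/s, Re = 1.75×10^6, f = 0.01069, h_f = 0.546 m ≈ 0.546 m ✓

Q ≈ 0.709 m³/s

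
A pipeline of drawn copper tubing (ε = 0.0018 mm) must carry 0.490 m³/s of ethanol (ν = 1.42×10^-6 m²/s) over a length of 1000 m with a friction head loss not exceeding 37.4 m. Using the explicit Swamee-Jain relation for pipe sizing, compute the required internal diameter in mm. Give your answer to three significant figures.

D ≈ 363 mm

Swamee-Jain (Type III): D = 0.66·[ε^1.25·(LQ²/(gh_f))^4.75 + ν·Q^9.4·(L/(gh_f))^5.2]^0.04
LQ²/(gh_f) = 0.6544; L/(gh_f) = 2.726
Term 1 = ε^1.25·(…)^4.75 = 8.80×10^-9; Term 2 = ν·Q^9.4·(…)^5.2 = 3.20×10^-7
D = 0.66·(8.80×10^-9 + 3.20×10^-7)^0.04 = 0.3632 m = 363 mm
Check: V = 4.73 m/s, Re = 1.21×10^6, f = 0.01138, h_f = 35.7 m ≈ 37.4 m ✓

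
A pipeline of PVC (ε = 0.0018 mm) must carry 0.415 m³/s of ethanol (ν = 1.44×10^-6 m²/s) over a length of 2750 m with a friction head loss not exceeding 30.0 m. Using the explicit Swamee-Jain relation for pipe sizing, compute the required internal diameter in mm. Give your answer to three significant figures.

D ≈ 441 mm

Swamee-Jain (Type III): D = 0.66·[ε^1.25·(LQ²/(gh_f))^4.75 + ν·Q^9.4·(L/(gh_f))^5.2]^0.04
LQ²/(gh_f) = 1.609; L/(gh_f) = 9.344
Term 1 = ε^1.25·(…)^4.75 = 6.32×10^-7; Term 2 = ν·Q^9.4·(…)^5.2 = 4.12×10^-5
D = 0.66·(6.32×10^-7 + 4.12×10^-5)^0.04 = 0.4410 m = 441 mm
Check: V = 2.72 m/s, Re = 8.32×10^5, f = 0.01207, h_f = 28.3 m ≈ 30.0 m ✓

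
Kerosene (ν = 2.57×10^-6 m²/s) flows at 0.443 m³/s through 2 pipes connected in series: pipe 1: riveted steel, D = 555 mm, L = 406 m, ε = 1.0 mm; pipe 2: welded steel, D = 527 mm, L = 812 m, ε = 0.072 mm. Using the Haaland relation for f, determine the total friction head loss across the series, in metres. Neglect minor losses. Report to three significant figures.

Pipe 1: V = 1.831 m/s, Re = 3.95×10^5, ε/D = 0.00180, f = 0.02327, h_1 = f(L/D)V²/2g = 2.909 m
Pipe 2: V = 2.031 m/s, Re = 4.16×10^5, ε/D = 1.37×10^-4, f = 0.01495, h_2 = f(L/D)V²/2g = 4.842 m
Series → Q common, losses add: H = Σh = 7.751 m

H ≈ 7.75 m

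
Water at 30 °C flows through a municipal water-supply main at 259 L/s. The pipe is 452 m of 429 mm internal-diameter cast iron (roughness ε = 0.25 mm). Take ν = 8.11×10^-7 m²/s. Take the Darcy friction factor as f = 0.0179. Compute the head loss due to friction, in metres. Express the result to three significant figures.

h_f ≈ 3.09 m

V = 4Q/(πD²) = 4·0.259/(π·0.429²) = 1.792 m/s
h_f = f(L/D)V²/(2g) = 0.01790·(452/0.429)·1.792²/(2·9.81) = 3.086 m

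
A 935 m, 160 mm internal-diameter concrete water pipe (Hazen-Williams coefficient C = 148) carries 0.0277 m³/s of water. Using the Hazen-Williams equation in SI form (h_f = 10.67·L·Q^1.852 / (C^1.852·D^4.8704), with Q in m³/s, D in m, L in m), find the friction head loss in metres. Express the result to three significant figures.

h_f = 10.67·935·0.0277^1.852 / (148^1.852·0.160^4.8704) = 9.362 m

h_f ≈ 9.36 m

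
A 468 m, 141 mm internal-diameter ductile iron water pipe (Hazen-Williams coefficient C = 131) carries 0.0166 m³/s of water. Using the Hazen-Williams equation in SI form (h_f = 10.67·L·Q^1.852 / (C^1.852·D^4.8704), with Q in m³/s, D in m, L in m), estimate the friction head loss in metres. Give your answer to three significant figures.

h_f = 10.67·468·0.0166^1.852 / (131^1.852·0.141^4.8704) = 4.212 m

h_f ≈ 4.21 m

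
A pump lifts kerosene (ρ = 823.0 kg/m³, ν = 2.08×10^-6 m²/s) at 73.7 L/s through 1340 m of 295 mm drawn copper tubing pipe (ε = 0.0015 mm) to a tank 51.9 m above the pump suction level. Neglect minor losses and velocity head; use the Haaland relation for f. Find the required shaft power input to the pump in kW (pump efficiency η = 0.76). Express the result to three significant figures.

P_shaft ≈ 44.1 kW

V = 4Q/(πD²) = 1.078 m/s; Re = 1.53×10^5; ε/D = 5.08×10^-6; f = 0.01637
h_f = f(L/D)V²/2g = 4.405 m
Total head H = z + h_f = 51.9 + 4.405 = 56.31 m
P_hyd = ρgQH = 823.0·9.81·0.0737·56.31 = 33.50 kW
P_shaft = P_hyd/η = 33.50/0.76 = 44.08 kW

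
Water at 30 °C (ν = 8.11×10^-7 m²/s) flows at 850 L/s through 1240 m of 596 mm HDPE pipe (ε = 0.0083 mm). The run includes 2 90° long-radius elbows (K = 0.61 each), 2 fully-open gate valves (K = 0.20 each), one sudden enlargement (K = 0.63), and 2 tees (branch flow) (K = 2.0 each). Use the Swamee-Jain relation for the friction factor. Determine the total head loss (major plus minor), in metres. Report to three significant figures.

V = 4Q/(πD²) = 3.047 m/s; V²/2g = 0.4731 m
Re = 2.24×10^6, ε/D = 1.39×10^-5 → f = 0.01072 (Swamee-Jain)
Major: h_f = f(L/D)·V²/2g = 0.01072·2081·0.4731 = 10.55 m
Minor: ΣK = 6.25; h_m = ΣK·V²/2g = 2.957 m
Total H_L = 10.55 + 2.957 = 13.51 m

H_L ≈ 13.5 m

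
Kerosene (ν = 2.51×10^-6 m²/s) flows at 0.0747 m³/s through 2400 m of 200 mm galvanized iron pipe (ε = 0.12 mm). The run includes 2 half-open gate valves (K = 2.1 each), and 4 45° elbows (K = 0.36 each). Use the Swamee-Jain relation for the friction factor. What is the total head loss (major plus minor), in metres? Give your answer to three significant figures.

V = 4Q/(πD²) = 2.378 m/s; V²/2g = 0.2882 m
Re = 1.89×10^5, ε/D = 6.00×10^-4 → f = 0.01953 (Swamee-Jain)
Major: h_f = f(L/D)·V²/2g = 0.01953·12000·0.2882 = 67.53 m
Minor: ΣK = 5.64; h_m = ΣK·V²/2g = 1.625 m
Total H_L = 67.53 + 1.625 = 69.16 m

H_L ≈ 69.2 m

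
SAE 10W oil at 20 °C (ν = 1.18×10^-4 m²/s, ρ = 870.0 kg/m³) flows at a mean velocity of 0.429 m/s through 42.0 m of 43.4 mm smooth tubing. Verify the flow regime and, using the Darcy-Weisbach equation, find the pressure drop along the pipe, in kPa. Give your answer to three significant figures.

Re = VD/ν = 0.429·0.04340/1.18×10^-4 = 158 → laminar (Re < 2300)
f = 64/Re = 0.4056
h_f = f(L/D)V²/(2g) = 0.4056·(42.0/0.04340)·0.429²/(2·9.81) = 3.682 m
Δp = ρg·h_f = 870.0·9.81·3.682 = 31.43 kPa

Δp ≈ 31.4 kPa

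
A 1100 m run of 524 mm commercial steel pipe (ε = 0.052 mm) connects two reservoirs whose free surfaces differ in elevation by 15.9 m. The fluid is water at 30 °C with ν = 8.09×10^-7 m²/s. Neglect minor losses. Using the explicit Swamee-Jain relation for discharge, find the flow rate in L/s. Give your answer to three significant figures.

Q ≈ 737 L/s

Swamee-Jain (Type II): Q = -0.965·√(gD⁵h_f/L)·ln[ε/(3.7D) + √(3.17ν²L/(gD³h_f))]
√(gD⁵h_f/L) = √(9.81·0.524⁵·15.9/1100) = 0.07485
ε/(3.7D) = 2.68×10^-5; √(3.17ν²L/(gD³h_f)) = 1.01×10^-5
Q = -0.965·0.07485·ln(3.690×10^-5) = 0.7372 m³/s
Check: V = 3.42 m/s, Re = 2.21×10^6, f = 0.01280, h_f = 16.0 m ≈ 15.9 m ✓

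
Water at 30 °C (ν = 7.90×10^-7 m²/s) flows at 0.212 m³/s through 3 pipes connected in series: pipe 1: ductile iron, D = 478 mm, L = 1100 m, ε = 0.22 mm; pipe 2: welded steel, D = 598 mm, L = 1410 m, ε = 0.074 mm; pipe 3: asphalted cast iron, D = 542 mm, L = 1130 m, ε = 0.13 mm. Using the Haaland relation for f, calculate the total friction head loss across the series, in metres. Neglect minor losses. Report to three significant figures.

Pipe 1: V = 1.181 m/s, Re = 7.15×10^5, ε/D = 4.60×10^-4, f = 0.01707, h_1 = f(L/D)V²/2g = 2.794 m
Pipe 2: V = 0.7548 m/s, Re = 5.71×10^5, ε/D = 1.24×10^-4, f = 0.01433, h_2 = f(L/D)V²/2g = 0.9810 m
Pipe 3: V = 0.9189 m/s, Re = 6.30×10^5, ε/D = 2.40×10^-4, f = 0.01540, h_3 = f(L/D)V²/2g = 1.382 m
Series → Q common, losses add: H = Σh = 5.157 m

H ≈ 5.16 m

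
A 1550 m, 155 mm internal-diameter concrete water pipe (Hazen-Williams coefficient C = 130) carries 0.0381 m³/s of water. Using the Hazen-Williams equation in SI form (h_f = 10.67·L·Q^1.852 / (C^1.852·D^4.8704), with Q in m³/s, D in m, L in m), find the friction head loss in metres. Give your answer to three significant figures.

h_f = 10.67·1550·0.0381^1.852 / (130^1.852·0.155^4.8704) = 41.57 m

h_f ≈ 41.6 m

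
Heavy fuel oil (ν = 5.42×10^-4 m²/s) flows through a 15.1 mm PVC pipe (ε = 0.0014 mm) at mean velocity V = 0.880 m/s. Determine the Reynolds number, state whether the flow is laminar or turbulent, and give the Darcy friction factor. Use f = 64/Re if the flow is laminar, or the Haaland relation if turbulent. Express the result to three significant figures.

Re ≈ 24.5; laminar; f = 64/Re ≈ 2.61

Re = VD/ν = 0.8800·0.0151/5.42×10^-4 = 24.5
Re < 2300 → laminar → f = 64/Re = 2.610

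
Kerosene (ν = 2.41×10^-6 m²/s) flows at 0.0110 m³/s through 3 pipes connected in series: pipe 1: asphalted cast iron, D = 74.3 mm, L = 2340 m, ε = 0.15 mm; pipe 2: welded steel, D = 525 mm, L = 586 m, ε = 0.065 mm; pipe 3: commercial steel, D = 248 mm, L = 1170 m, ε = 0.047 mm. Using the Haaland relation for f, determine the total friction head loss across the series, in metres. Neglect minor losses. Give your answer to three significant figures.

H ≈ 263 m

Pipe 1: V = 2.537 m/s, Re = 7.82×10^4, ε/D = 0.00202, f = 0.02541, h_1 = f(L/D)V²/2g = 262.5 m
Pipe 2: V = 0.05081 m/s, Re = 1.11×10^4, ε/D = 1.24×10^-4, f = 0.03018, h_2 = f(L/D)V²/2g = 0.004434 m
Pipe 3: V = 0.2277 m/s, Re = 2.34×10^4, ε/D = 1.90×10^-4, f = 0.02511, h_3 = f(L/D)V²/2g = 0.3130 m
Series → Q common, losses add: H = Σh = 262.8 m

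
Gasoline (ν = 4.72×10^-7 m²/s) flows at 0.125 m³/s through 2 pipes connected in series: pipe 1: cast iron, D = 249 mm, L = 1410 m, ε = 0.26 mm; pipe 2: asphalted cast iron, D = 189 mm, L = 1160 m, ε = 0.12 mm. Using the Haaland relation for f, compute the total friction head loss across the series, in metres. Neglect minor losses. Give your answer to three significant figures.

Pipe 1: V = 2.567 m/s, Re = 1.35×10^6, ε/D = 0.00104, f = 0.02008, h_1 = f(L/D)V²/2g = 38.18 m
Pipe 2: V = 4.456 m/s, Re = 1.78×10^6, ε/D = 6.35×10^-4, f = 0.01788, h_2 = f(L/D)V²/2g = 111.0 m
Series → Q common, losses add: H = Σh = 149.2 m

H ≈ 149 m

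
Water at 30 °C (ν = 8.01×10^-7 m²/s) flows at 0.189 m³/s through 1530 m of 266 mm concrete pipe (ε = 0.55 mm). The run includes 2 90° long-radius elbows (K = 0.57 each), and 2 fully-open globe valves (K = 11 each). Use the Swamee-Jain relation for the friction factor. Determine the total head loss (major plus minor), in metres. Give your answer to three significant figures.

V = 4Q/(πD²) = 3.401 m/s; V²/2g = 0.5895 m
Re = 1.13×10^6, ε/D = 0.00207 → f = 0.02386 (Swamee-Jain)
Major: h_f = f(L/D)·V²/2g = 0.02386·5752·0.5895 = 80.90 m
Minor: ΣK = 23.1; h_m = ΣK·V²/2g = 13.64 m
Total H_L = 80.90 + 13.64 = 94.54 m

H_L ≈ 94.5 m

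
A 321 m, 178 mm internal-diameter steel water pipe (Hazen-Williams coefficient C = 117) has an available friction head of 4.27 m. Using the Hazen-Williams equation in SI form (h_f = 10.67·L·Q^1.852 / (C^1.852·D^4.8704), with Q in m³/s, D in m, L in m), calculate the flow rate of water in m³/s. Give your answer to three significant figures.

Q ≈ 0.0338 m³/s

Rearranging: Q = [h_f·C^1.852·D^4.8704 / (10.67·L)]^(1/1.852)
Q = [4.27·117^1.852·0.178^4.8704 / (10.67·321)]^0.540 = 0.03379 m³/s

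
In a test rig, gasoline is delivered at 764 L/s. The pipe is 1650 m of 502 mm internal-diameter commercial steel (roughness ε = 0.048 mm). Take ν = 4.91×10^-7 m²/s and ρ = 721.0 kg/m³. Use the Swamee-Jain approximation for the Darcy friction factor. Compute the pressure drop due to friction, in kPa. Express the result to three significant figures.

Δp ≈ 219 kPa

V = 4Q/(πD²) = 4·0.764/(π·0.502²) = 3.860 m/s
Re = VD/ν = 3.860·0.502/4.91×10^-7 = 3.95×10^6 → turbulent
ε/D = 0.048/502 = 9.56×10^-5
Swamee-Jain: f = 0.01241
h_f = f(L/D)V²/(2g) = 0.01241·(1650/0.502)·3.860²/(2·9.81) = 30.98 m
Δp = ρg·h_f = 721.0·9.81·30.98 = 219.1 kPa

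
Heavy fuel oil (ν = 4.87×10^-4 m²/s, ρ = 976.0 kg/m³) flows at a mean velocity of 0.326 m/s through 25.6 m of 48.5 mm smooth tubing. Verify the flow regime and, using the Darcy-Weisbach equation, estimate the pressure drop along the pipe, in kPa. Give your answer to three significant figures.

Re = VD/ν = 0.326·0.04850/4.87×10^-4 = 32.5 → laminar (Re < 2300)
f = 64/Re = 1.971
h_f = f(L/D)V²/(2g) = 1.971·(25.6/0.04850)·0.326²/(2·9.81) = 5.636 m
Δp = ρg·h_f = 976.0·9.81·5.636 = 53.96 kPa

Δp ≈ 54.0 kPa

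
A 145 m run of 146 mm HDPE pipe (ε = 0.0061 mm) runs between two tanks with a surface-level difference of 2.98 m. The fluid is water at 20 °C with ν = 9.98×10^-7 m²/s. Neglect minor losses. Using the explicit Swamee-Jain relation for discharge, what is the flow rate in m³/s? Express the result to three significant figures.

Swamee-Jain (Type II): Q = -0.965·√(gD⁵h_f/L)·ln[ε/(3.7D) + √(3.17ν²L/(gD³h_f))]
√(gD⁵h_f/L) = √(9.81·0.146⁵·2.98/145) = 0.003657
ε/(3.7D) = 1.13×10^-5; √(3.17ν²L/(gD³h_f)) = 7.09×10^-5
Q = -0.965·0.003657·ln(8.223×10^-5) = 0.03320 m³/s
Check: V = 1.98 m/s, Re = 2.90×10^5, f = 0.01493, h_f = 2.97 m ≈ 2.98 m ✓

Q ≈ 0.0332 m³/s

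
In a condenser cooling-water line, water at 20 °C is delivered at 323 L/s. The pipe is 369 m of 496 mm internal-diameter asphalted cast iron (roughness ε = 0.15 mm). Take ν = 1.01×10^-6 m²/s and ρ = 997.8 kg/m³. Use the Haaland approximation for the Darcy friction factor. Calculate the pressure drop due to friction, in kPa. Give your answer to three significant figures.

V = 4Q/(πD²) = 4·0.323/(π·0.496²) = 1.672 m/s
Re = VD/ν = 1.672·0.496/1.01×10^-6 = 8.21×10^5 → turbulent
ε/D = 0.15/496 = 3.02×10^-4
Haaland: f = 0.01575
h_f = f(L/D)V²/(2g) = 0.01575·(369/0.496)·1.672²/(2·9.81) = 1.669 m
Δp = ρg·h_f = 997.8·9.81·1.669 = 16.34 kPa

Δp ≈ 16.3 kPa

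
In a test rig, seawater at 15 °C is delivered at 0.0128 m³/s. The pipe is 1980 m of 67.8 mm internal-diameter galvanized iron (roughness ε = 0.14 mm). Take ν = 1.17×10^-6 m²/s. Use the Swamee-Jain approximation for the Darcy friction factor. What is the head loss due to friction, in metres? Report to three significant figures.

h_f ≈ 461 m

V = 4Q/(πD²) = 4·0.0128/(π·0.0678²) = 3.545 m/s
Re = VD/ν = 3.545·0.0678/1.17×10^-6 = 2.05×10^5 → turbulent
ε/D = 0.14/67.8 = 0.00206
Swamee-Jain: f = 0.02464
h_f = f(L/D)V²/(2g) = 0.02464·(1980/0.0678)·3.545²/(2·9.81) = 461.1 m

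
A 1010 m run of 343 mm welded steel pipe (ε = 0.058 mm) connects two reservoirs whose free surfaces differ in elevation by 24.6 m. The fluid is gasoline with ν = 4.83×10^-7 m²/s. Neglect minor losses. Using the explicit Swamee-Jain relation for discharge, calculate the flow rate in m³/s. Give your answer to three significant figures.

Swamee-Jain (Type II): Q = -0.965·√(gD⁵h_f/L)·ln[ε/(3.7D) + √(3.17ν²L/(gD³h_f))]
√(gD⁵h_f/L) = √(9.81·0.343⁵·24.6/1010) = 0.03368
ε/(3.7D) = 4.57×10^-5; √(3.17ν²L/(gD³h_f)) = 8.76×10^-6
Q = -0.965·0.03368·ln(5.446×10^-5) = 0.3191 m³/s
Check: V = 3.45 m/s, Re = 2.45×10^6, f = 0.01382, h_f = 24.7 m ≈ 24.6 m ✓

Q ≈ 0.319 m³/s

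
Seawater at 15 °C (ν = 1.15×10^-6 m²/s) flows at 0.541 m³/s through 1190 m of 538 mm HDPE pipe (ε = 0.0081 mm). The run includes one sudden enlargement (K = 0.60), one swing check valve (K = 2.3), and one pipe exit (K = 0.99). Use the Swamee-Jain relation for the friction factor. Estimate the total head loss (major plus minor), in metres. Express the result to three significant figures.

V = 4Q/(πD²) = 2.380 m/s; V²/2g = 0.2887 m
Re = 1.11×10^6, ε/D = 1.51×10^-5 → f = 0.01179 (Swamee-Jain)
Major: h_f = f(L/D)·V²/2g = 0.01179·2212·0.2887 = 7.526 m
Minor: ΣK = 3.89; h_m = ΣK·V²/2g = 1.123 m
Total H_L = 7.526 + 1.123 = 8.649 m

H_L ≈ 8.65 m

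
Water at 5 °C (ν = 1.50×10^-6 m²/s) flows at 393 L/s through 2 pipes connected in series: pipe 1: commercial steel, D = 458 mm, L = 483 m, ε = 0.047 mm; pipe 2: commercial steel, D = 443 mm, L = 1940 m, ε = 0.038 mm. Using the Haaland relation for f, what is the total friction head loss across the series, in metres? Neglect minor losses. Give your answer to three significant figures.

H ≈ 23.7 m

Pipe 1: V = 2.385 m/s, Re = 7.28×10^5, ε/D = 1.03×10^-4, f = 0.01374, h_1 = f(L/D)V²/2g = 4.203 m
Pipe 2: V = 2.550 m/s, Re = 7.53×10^5, ε/D = 8.58×10^-5, f = 0.01347, h_2 = f(L/D)V²/2g = 19.54 m
Series → Q common, losses add: H = Σh = 23.75 m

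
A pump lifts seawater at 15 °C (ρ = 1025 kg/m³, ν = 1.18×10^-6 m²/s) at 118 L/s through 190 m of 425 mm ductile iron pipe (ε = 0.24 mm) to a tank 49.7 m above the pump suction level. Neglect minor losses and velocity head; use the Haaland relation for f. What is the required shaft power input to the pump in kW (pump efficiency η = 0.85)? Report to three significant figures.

P_shaft ≈ 69.8 kW

V = 4Q/(πD²) = 0.8318 m/s; Re = 3.00×10^5; ε/D = 5.65×10^-4; f = 0.01844
h_f = f(L/D)V²/2g = 0.2907 m
Total head H = z + h_f = 49.7 + 0.2907 = 49.99 m
P_hyd = ρgQH = 1025·9.81·0.118·49.99 = 59.31 kW
P_shaft = P_hyd/η = 59.31/0.85 = 69.78 kW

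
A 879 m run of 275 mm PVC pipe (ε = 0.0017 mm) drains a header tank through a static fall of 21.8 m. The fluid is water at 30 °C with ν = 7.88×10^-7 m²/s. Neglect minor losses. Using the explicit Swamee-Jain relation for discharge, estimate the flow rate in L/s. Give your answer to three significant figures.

Swamee-Jain (Type II): Q = -0.965·√(gD⁵h_f/L)·ln[ε/(3.7D) + √(3.17ν²L/(gD³h_f))]
√(gD⁵h_f/L) = √(9.81·0.275⁵·21.8/879) = 0.01956
ε/(3.7D) = 1.67×10^-6; √(3.17ν²L/(gD³h_f)) = 1.97×10^-5
Q = -0.965·0.01956·ln(2.139×10^-5) = 0.2030 m³/s
Check: V = 3.42 m/s, Re = 1.19×10^6, f = 0.01144, h_f = 21.8 m ≈ 21.8 m ✓

Q ≈ 203 L/s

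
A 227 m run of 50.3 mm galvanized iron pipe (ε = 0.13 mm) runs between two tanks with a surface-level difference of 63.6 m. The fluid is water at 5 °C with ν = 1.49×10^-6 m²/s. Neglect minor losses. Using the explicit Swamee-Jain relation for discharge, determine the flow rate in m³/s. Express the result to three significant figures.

Swamee-Jain (Type II): Q = -0.965·√(gD⁵h_f/L)·ln[ε/(3.7D) + √(3.17ν²L/(gD³h_f))]
√(gD⁵h_f/L) = √(9.81·0.0503⁵·63.6/227) = 9.407×10^-4
ε/(3.7D) = 6.99×10^-4; √(3.17ν²L/(gD³h_f)) = 1.42×10^-4
Q = -0.965·9.407×10^-4·ln(8.404×10^-4) = 0.006429 m³/s
Check: V = 3.24 m/s, Re = 1.09×10^5, f = 0.02666, h_f = 64.2 m ≈ 63.6 m ✓

Q ≈ 0.00643 m³/s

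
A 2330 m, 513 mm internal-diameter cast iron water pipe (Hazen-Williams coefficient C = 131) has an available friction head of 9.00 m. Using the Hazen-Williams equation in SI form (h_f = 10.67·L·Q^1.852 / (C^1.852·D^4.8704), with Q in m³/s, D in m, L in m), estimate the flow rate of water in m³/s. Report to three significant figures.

Rearranging: Q = [h_f·C^1.852·D^4.8704 / (10.67·L)]^(1/1.852)
Q = [9.00·131^1.852·0.513^4.8704 / (10.67·2330)]^0.540 = 0.3139 m³/s

Q ≈ 0.314 m³/s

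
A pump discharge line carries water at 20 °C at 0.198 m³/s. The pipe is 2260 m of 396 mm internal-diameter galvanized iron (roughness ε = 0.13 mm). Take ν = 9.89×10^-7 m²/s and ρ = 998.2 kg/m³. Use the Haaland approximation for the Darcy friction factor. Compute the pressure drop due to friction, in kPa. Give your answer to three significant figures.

Δp ≈ 119 kPa

V = 4Q/(πD²) = 4·0.198/(π·0.396²) = 1.608 m/s
Re = VD/ν = 1.608·0.396/9.89×10^-7 = 6.44×10^5 → turbulent
ε/D = 0.13/396 = 3.28×10^-4
Haaland: f = 0.01615
h_f = f(L/D)V²/(2g) = 0.01615·(2260/0.396)·1.608²/(2·9.81) = 12.14 m
Δp = ρg·h_f = 998.2·9.81·12.14 = 118.9 kPa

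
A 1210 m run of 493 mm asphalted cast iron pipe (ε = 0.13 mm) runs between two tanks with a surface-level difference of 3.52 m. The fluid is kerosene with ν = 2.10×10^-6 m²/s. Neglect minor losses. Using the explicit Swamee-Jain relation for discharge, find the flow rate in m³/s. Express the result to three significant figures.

Q ≈ 0.248 m³/s

Swamee-Jain (Type II): Q = -0.965·√(gD⁵h_f/L)·ln[ε/(3.7D) + √(3.17ν²L/(gD³h_f))]
√(gD⁵h_f/L) = √(9.81·0.493⁵·3.52/1210) = 0.02883
ε/(3.7D) = 7.13×10^-5; √(3.17ν²L/(gD³h_f)) = 6.39×10^-5
Q = -0.965·0.02883·ln(1.352×10^-4) = 0.2478 m³/s
Check: V = 1.30 m/s, Re = 3.05×10^5, f = 0.01677, h_f = 3.54 m ≈ 3.52 m ✓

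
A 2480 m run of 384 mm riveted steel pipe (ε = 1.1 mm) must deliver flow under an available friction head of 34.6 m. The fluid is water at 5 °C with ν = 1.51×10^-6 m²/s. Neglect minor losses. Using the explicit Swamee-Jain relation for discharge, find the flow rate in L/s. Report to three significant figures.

Swamee-Jain (Type II): Q = -0.965·√(gD⁵h_f/L)·ln[ε/(3.7D) + √(3.17ν²L/(gD³h_f))]
√(gD⁵h_f/L) = √(9.81·0.384⁵·34.6/2480) = 0.03380
ε/(3.7D) = 7.74×10^-4; √(3.17ν²L/(gD³h_f)) = 3.05×10^-5
Q = -0.965·0.03380·ln(8.048×10^-4) = 0.2324 m³/s
Check: V = 2.01 m/s, Re = 5.10×10^5, f = 0.02621, h_f = 34.8 m ≈ 34.6 m ✓

Q ≈ 232 L/s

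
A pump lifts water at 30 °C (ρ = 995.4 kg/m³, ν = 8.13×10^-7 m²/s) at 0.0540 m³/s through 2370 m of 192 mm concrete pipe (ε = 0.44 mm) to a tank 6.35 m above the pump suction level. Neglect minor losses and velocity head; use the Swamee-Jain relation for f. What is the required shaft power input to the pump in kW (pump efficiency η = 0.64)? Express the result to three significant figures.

V = 4Q/(πD²) = 1.865 m/s; Re = 4.40×10^5; ε/D = 0.00229; f = 0.02479
h_f = f(L/D)V²/2g = 54.25 m
Total head H = z + h_f = 6.35 + 54.25 = 60.60 m
P_hyd = ρgQH = 995.4·9.81·0.0540·60.60 = 31.95 kW
P_shaft = P_hyd/η = 31.95/0.64 = 49.93 kW

P_shaft ≈ 49.9 kW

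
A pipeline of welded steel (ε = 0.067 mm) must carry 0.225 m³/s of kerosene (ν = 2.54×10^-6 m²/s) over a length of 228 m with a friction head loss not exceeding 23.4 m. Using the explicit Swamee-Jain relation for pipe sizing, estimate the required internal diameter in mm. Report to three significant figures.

Swamee-Jain (Type III): D = 0.66·[ε^1.25·(LQ²/(gh_f))^4.75 + ν·Q^9.4·(L/(gh_f))^5.2]^0.04
LQ²/(gh_f) = 0.05028; L/(gh_f) = 0.9932
Term 1 = ε^1.25·(…)^4.75 = 4.11×10^-12; Term 2 = ν·Q^9.4·(…)^5.2 = 2.00×10^-12
D = 0.66·(4.11×10^-12 + 2.00×10^-12)^0.04 = 0.2350 m = 235 mm
Check: V = 5.19 m/s, Re = 4.80×10^5, f = 0.01630, h_f = 21.7 m ≈ 23.4 m ✓

D ≈ 235 mm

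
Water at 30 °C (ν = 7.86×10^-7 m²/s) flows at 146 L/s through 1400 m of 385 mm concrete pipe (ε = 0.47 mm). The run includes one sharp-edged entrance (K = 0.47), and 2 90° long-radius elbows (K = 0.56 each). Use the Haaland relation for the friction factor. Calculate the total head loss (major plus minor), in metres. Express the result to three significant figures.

V = 4Q/(πD²) = 1.254 m/s; V²/2g = 0.08016 m
Re = 6.14×10^5, ε/D = 0.00122 → f = 0.02104 (Haaland)
Major: h_f = f(L/D)·V²/2g = 0.02104·3636·0.08016 = 6.133 m
Minor: ΣK = 1.59; h_m = ΣK·V²/2g = 0.1275 m
Total H_L = 6.133 + 0.1275 = 6.260 m

H_L ≈ 6.26 m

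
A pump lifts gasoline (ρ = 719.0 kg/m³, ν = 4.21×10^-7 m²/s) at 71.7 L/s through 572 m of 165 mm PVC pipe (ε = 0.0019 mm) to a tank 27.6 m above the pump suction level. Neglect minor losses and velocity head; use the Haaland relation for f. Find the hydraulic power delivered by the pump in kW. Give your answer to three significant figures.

V = 4Q/(πD²) = 3.353 m/s; Re = 1.31×10^6; ε/D = 1.15×10^-5; f = 0.01133
h_f = f(L/D)V²/2g = 22.50 m
Total head H = z + h_f = 27.6 + 22.50 = 50.10 m
P_hyd = ρgQH = 719.0·9.81·0.0717·50.10 = 25.34 kW

P_hyd ≈ 25.3 kW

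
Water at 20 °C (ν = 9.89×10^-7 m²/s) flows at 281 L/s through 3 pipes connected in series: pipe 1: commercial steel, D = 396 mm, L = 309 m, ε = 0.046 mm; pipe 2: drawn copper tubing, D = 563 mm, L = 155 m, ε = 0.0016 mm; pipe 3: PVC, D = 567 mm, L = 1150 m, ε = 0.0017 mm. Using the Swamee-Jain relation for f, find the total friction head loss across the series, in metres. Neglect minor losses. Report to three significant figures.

Pipe 1: V = 2.282 m/s, Re = 9.14×10^5, ε/D = 1.16×10^-4, f = 0.01384, h_1 = f(L/D)V²/2g = 2.865 m
Pipe 2: V = 1.129 m/s, Re = 6.43×10^5, ε/D = 2.84×10^-6, f = 0.01258, h_2 = f(L/D)V²/2g = 0.2248 m
Pipe 3: V = 1.113 m/s, Re = 6.38×10^5, ε/D = 3.00×10^-6, f = 0.01259, h_3 = f(L/D)V²/2g = 1.613 m
Series → Q common, losses add: H = Σh = 4.702 m

H ≈ 4.70 m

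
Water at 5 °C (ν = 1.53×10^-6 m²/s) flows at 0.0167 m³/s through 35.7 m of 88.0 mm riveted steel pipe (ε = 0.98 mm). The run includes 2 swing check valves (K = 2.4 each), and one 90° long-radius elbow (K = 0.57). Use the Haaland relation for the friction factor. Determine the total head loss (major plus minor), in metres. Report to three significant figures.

V = 4Q/(πD²) = 2.746 m/s; V²/2g = 0.3843 m
Re = 1.58×10^5, ε/D = 0.0111 → f = 0.03973 (Haaland)
Major: h_f = f(L/D)·V²/2g = 0.03973·405.7·0.3843 = 6.194 m
Minor: ΣK = 5.37; h_m = ΣK·V²/2g = 2.063 m
Total H_L = 6.194 + 2.063 = 8.258 m

H_L ≈ 8.26 m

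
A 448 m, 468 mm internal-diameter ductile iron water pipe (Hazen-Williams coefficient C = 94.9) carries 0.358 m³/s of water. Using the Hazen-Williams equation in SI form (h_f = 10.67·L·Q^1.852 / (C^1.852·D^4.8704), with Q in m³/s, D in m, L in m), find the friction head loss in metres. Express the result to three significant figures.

h_f = 10.67·448·0.358^1.852 / (94.9^1.852·0.468^4.8704) = 6.271 m

h_f ≈ 6.27 m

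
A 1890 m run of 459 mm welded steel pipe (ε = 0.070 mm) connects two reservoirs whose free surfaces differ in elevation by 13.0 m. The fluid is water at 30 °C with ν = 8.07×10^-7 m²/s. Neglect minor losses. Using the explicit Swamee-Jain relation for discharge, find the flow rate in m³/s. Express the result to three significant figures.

Q ≈ 0.348 m³/s

Swamee-Jain (Type II): Q = -0.965·√(gD⁵h_f/L)·ln[ε/(3.7D) + √(3.17ν²L/(gD³h_f))]
√(gD⁵h_f/L) = √(9.81·0.459⁵·13.0/1890) = 0.03708
ε/(3.7D) = 4.12×10^-5; √(3.17ν²L/(gD³h_f)) = 1.78×10^-5
Q = -0.965·0.03708·ln(5.900×10^-5) = 0.3484 m³/s
Check: V = 2.11 m/s, Re = 1.20×10^6, f = 0.01406, h_f = 13.1 m ≈ 13.0 m ✓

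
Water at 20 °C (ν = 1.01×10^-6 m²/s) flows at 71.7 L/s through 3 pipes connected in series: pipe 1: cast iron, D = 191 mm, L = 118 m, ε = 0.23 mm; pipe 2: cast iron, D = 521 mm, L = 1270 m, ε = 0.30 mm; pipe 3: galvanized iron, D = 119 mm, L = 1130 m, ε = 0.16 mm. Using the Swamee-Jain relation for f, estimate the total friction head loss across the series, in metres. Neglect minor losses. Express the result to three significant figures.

Pipe 1: V = 2.502 m/s, Re = 4.73×10^5, ε/D = 0.00120, f = 0.02123, h_1 = f(L/D)V²/2g = 4.186 m
Pipe 2: V = 0.3363 m/s, Re = 1.73×10^5, ε/D = 5.76×10^-4, f = 0.01956, h_2 = f(L/D)V²/2g = 0.2749 m
Pipe 3: V = 6.447 m/s, Re = 7.60×10^5, ε/D = 0.00134, f = 0.02155, h_3 = f(L/D)V²/2g = 433.5 m
Series → Q common, losses add: H = Σh = 437.9 m

H ≈ 438 m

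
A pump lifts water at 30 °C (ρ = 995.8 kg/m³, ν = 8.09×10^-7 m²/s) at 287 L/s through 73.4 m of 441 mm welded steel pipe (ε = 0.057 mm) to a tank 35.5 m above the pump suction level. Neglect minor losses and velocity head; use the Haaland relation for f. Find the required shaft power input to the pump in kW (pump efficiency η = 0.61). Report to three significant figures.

V = 4Q/(πD²) = 1.879 m/s; Re = 1.02×10^6; ε/D = 1.29×10^-4; f = 0.01371
h_f = f(L/D)V²/2g = 0.4107 m
Total head H = z + h_f = 35.5 + 0.4107 = 35.91 m
P_hyd = ρgQH = 995.8·9.81·0.287·35.91 = 100.7 kW
P_shaft = P_hyd/η = 100.7/0.61 = 165.1 kW

P_shaft ≈ 165 kW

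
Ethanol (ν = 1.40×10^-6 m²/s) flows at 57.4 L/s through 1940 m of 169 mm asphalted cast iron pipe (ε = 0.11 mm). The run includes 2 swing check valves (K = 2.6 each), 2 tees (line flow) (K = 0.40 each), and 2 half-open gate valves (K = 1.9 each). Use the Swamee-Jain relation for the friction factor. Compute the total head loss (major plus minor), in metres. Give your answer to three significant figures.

V = 4Q/(πD²) = 2.559 m/s; V²/2g = 0.3337 m
Re = 3.09×10^5, ε/D = 6.51×10^-4 → f = 0.01911 (Swamee-Jain)
Major: h_f = f(L/D)·V²/2g = 0.01911·11479·0.3337 = 73.22 m
Minor: ΣK = 9.80; h_m = ΣK·V²/2g = 3.271 m
Total H_L = 73.22 + 3.271 = 76.49 m

H_L ≈ 76.5 m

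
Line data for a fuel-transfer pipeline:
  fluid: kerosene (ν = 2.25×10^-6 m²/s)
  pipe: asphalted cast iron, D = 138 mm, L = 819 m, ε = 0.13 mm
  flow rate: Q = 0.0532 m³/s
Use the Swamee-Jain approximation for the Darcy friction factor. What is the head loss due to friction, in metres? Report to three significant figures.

h_f ≈ 79.8 m

V = 4Q/(πD²) = 4·0.0532/(π·0.138²) = 3.557 m/s
Re = VD/ν = 3.557·0.138/2.25×10^-6 = 2.18×10^5 → turbulent
ε/D = 0.13/138 = 9.42×10^-4
Swamee-Jain: f = 0.02085
h_f = f(L/D)V²/(2g) = 0.02085·(819/0.138)·3.557²/(2·9.81) = 79.79 m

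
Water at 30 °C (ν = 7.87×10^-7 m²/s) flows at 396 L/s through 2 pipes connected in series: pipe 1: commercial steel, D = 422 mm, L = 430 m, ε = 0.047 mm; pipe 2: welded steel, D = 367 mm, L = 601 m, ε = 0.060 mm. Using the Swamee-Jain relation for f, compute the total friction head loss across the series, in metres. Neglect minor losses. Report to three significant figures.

H ≈ 21.8 m

Pipe 1: V = 2.831 m/s, Re = 1.52×10^6, ε/D = 1.11×10^-4, f = 0.01328, h_1 = f(L/D)V²/2g = 5.528 m
Pipe 2: V = 3.743 m/s, Re = 1.75×10^6, ε/D = 1.63×10^-4, f = 0.01393, h_2 = f(L/D)V²/2g = 16.29 m
Series → Q common, losses add: H = Σh = 21.82 m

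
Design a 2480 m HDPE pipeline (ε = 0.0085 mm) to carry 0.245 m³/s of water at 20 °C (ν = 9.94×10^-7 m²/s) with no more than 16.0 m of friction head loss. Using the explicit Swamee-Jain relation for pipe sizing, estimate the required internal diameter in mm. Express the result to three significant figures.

D ≈ 399 mm

Swamee-Jain (Type III): D = 0.66·[ε^1.25·(LQ²/(gh_f))^4.75 + ν·Q^9.4·(L/(gh_f))^5.2]^0.04
LQ²/(gh_f) = 0.9484; L/(gh_f) = 15.80
Term 1 = ε^1.25·(…)^4.75 = 3.57×10^-7; Term 2 = ν·Q^9.4·(…)^5.2 = 3.08×10^-6
D = 0.66·(3.57×10^-7 + 3.08×10^-6)^0.04 = 0.3990 m = 399 mm
Check: V = 1.96 m/s, Re = 7.86×10^5, f = 0.01253, h_f = 15.2 m ≈ 16.0 m ✓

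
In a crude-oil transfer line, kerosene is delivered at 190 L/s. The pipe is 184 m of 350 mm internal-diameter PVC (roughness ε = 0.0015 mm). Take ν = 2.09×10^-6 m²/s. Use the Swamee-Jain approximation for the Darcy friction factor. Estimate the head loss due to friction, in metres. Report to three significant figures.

V = 4Q/(πD²) = 4·0.190/(π·0.350²) = 1.975 m/s
Re = VD/ν = 1.975·0.350/2.09×10^-6 = 3.31×10^5 → turbulent
ε/D = 0.0015/350 = 4.29×10^-6
Swamee-Jain: f = 0.01417
h_f = f(L/D)V²/(2g) = 0.01417·(184/0.350)·1.975²/(2·9.81) = 1.481 m

h_f ≈ 1.48 m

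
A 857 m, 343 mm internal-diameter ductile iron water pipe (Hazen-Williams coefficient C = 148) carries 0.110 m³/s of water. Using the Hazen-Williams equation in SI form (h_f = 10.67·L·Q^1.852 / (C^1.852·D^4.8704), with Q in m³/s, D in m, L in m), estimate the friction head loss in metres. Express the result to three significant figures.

h_f = 10.67·857·0.110^1.852 / (148^1.852·0.343^4.8704) = 2.690 m

h_f ≈ 2.69 m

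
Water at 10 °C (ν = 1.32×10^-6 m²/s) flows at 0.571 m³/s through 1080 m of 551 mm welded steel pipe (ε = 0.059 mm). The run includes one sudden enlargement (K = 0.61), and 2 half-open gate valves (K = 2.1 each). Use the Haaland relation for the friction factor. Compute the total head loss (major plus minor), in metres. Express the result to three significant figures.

V = 4Q/(πD²) = 2.395 m/s; V²/2g = 0.2923 m
Re = 1.00×10^6, ε/D = 1.07×10^-4 → f = 0.01343 (Haaland)
Major: h_f = f(L/D)·V²/2g = 0.01343·1960·0.2923 = 7.694 m
Minor: ΣK = 4.81; h_m = ΣK·V²/2g = 1.406 m
Total H_L = 7.694 + 1.406 = 9.099 m

H_L ≈ 9.10 m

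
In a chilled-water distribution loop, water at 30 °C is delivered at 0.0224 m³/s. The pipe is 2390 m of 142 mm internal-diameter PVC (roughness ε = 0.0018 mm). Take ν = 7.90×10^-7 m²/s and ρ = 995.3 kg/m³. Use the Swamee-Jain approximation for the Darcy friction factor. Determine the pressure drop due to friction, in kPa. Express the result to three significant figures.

V = 4Q/(πD²) = 4·0.0224/(π·0.142²) = 1.414 m/s
Re = VD/ν = 1.414·0.142/7.90×10^-7 = 2.54×10^5 → turbulent
ε/D = 0.0018/142 = 1.27×10^-5
Swamee-Jain: f = 0.01497
h_f = f(L/D)V²/(2g) = 0.01497·(2390/0.142)·1.414²/(2·9.81) = 25.68 m
Δp = ρg·h_f = 995.3·9.81·25.68 = 250.8 kPa

Δp ≈ 251 kPa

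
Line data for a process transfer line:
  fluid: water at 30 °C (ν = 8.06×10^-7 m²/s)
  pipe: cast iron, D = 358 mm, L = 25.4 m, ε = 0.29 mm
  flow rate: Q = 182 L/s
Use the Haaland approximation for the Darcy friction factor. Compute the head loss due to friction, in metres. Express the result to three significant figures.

V = 4Q/(πD²) = 4·0.182/(π·0.358²) = 1.808 m/s
Re = VD/ν = 1.808·0.358/8.06×10^-7 = 8.03×10^5 → turbulent
ε/D = 0.29/358 = 8.10×10^-4
Haaland: f = 0.01909
h_f = f(L/D)V²/(2g) = 0.01909·(25.4/0.358)·1.808²/(2·9.81) = 0.2256 m

h_f ≈ 0.226 m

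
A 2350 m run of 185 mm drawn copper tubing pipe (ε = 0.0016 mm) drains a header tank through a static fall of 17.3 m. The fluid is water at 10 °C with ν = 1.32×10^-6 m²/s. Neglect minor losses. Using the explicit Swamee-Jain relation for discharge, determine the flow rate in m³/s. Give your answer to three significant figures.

Swamee-Jain (Type II): Q = -0.965·√(gD⁵h_f/L)·ln[ε/(3.7D) + √(3.17ν²L/(gD³h_f))]
√(gD⁵h_f/L) = √(9.81·0.185⁵·17.3/2350) = 0.003956
ε/(3.7D) = 2.34×10^-6; √(3.17ν²L/(gD³h_f)) = 1.10×10^-4
Q = -0.965·0.003956·ln(1.122×10^-4) = 0.03472 m³/s
Check: V = 1.29 m/s, Re = 1.81×10^5, f = 0.01591, h_f = 17.2 m ≈ 17.3 m ✓

Q ≈ 0.0347 m³/s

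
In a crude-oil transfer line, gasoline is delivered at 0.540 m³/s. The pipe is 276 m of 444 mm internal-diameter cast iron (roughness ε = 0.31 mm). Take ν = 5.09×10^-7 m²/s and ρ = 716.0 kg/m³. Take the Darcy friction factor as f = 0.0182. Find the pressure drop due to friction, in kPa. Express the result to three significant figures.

V = 4Q/(πD²) = 4·0.540/(π·0.444²) = 3.488 m/s
h_f = f(L/D)V²/(2g) = 0.01820·(276/0.444)·3.488²/(2·9.81) = 7.014 m
Δp = ρg·h_f = 716.0·9.81·7.014 = 49.27 kPa

Δp ≈ 49.3 kPa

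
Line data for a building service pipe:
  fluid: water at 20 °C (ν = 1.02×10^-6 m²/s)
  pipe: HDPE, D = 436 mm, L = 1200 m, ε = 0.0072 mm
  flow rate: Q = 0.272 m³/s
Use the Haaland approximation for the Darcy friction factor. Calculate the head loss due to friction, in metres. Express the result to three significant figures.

V = 4Q/(πD²) = 4·0.272/(π·0.436²) = 1.822 m/s
Re = VD/ν = 1.822·0.436/1.02×10^-6 = 7.79×10^5 → turbulent
ε/D = 0.0072/436 = 1.65×10^-5
Haaland: f = 0.01235
h_f = f(L/D)V²/(2g) = 0.01235·(1200/0.436)·1.822²/(2·9.81) = 5.749 m

h_f ≈ 5.75 m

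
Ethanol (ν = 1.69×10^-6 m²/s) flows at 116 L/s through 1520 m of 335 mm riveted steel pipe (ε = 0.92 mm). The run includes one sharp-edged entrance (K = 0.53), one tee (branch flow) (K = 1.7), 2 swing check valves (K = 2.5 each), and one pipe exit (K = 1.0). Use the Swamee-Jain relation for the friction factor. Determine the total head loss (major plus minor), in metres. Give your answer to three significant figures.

V = 4Q/(πD²) = 1.316 m/s; V²/2g = 0.08828 m
Re = 2.61×10^5, ε/D = 0.00275 → f = 0.02624 (Swamee-Jain)
Major: h_f = f(L/D)·V²/2g = 0.02624·4537·0.08828 = 10.51 m
Minor: ΣK = 8.23; h_m = ΣK·V²/2g = 0.7265 m
Total H_L = 10.51 + 0.7265 = 11.24 m

H_L ≈ 11.2 m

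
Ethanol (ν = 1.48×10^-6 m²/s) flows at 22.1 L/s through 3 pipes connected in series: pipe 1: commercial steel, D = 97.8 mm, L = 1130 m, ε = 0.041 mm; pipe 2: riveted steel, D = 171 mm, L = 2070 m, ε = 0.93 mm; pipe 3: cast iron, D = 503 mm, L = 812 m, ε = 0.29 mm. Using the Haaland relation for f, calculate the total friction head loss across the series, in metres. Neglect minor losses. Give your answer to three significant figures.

Pipe 1: V = 2.942 m/s, Re = 1.94×10^5, ε/D = 4.19×10^-4, f = 0.01825, h_1 = f(L/D)V²/2g = 93.02 m
Pipe 2: V = 0.9623 m/s, Re = 1.11×10^5, ε/D = 0.00544, f = 0.03195, h_2 = f(L/D)V²/2g = 18.25 m
Pipe 3: V = 0.1112 m/s, Re = 3.78×10^4, ε/D = 5.77×10^-4, f = 0.02360, h_3 = f(L/D)V²/2g = 0.02402 m
Series → Q common, losses add: H = Σh = 111.3 m

H ≈ 111 m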